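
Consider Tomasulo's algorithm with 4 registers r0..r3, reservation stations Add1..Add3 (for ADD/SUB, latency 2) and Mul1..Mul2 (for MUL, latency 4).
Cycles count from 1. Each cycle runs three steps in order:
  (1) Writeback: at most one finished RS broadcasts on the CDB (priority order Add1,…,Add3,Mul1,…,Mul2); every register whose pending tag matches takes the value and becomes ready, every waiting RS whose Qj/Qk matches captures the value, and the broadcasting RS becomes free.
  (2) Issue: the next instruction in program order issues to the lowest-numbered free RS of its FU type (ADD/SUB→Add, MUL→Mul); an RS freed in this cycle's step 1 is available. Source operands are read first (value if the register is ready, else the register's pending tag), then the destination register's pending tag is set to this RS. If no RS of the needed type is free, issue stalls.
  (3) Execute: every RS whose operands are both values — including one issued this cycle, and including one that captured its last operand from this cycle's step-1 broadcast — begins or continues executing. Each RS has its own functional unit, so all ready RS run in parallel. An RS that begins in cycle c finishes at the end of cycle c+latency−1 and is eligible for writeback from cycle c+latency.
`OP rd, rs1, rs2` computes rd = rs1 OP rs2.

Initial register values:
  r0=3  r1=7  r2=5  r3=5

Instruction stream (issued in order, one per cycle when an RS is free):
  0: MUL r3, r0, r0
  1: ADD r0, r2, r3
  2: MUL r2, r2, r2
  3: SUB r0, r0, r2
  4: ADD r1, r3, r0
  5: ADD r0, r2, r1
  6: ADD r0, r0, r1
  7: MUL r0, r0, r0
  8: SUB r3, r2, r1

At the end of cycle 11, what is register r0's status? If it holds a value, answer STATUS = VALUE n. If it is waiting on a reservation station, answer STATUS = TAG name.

c1: issue MUL r3<-Mul1 | r0:3,r1:7,r2:5,r3:Mul1
c2: issue ADD r0<-Add1 | r0:Add1,r1:7,r2:5,r3:Mul1
c3: issue MUL r2<-Mul2 | r0:Add1,r1:7,r2:Mul2,r3:Mul1
c4: issue SUB r0<-Add2 | r0:Add2,r1:7,r2:Mul2,r3:Mul1
c5: CDB Mul1=9; issue ADD r1<-Add3 | r0:Add2,r1:Add3,r2:Mul2,r3:9
c6: stall | r0:Add2,r1:Add3,r2:Mul2,r3:9
c7: CDB Add1=14; issue ADD r0<-Add1 | r0:Add1,r1:Add3,r2:Mul2,r3:9
c8: CDB Mul2=25; stall | r0:Add1,r1:Add3,r2:25,r3:9
c9: stall | r0:Add1,r1:Add3,r2:25,r3:9
c10: CDB Add2=-11; issue ADD r0<-Add2 | r0:Add2,r1:Add3,r2:25,r3:9
c11: issue MUL r0<-Mul1 | r0:Mul1,r1:Add3,r2:25,r3:9

STATUS = TAG Mul1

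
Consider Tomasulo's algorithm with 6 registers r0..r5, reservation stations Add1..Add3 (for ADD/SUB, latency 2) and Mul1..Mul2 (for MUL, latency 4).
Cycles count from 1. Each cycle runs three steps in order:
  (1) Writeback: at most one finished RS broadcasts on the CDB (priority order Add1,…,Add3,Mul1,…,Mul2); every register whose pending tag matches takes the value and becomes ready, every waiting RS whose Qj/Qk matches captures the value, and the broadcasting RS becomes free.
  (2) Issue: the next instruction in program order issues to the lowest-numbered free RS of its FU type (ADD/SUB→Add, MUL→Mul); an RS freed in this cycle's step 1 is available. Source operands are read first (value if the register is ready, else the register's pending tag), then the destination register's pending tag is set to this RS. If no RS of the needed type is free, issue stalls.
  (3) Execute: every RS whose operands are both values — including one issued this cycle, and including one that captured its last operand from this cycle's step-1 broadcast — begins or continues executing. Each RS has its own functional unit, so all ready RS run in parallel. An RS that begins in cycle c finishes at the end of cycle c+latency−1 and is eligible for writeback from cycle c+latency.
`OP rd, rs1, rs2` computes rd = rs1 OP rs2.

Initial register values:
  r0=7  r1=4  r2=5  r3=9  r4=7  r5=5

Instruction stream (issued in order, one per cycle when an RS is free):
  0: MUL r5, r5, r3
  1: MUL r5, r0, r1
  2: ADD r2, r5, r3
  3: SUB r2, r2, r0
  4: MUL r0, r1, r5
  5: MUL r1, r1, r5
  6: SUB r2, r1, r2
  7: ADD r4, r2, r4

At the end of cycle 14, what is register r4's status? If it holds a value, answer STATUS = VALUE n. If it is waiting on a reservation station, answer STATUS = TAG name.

STATUS = TAG Add1

c1: issue MUL r5<-Mul1 | r0:7,r1:4,r2:5,r3:9,r4:7,r5:Mul1
c2: issue MUL r5<-Mul2 | r0:7,r1:4,r2:5,r3:9,r4:7,r5:Mul2
c3: issue ADD r2<-Add1 | r0:7,r1:4,r2:Add1,r3:9,r4:7,r5:Mul2
c4: issue SUB r2<-Add2 | r0:7,r1:4,r2:Add2,r3:9,r4:7,r5:Mul2
c5: CDB Mul1=45; issue MUL r0<-Mul1 | r0:Mul1,r1:4,r2:Add2,r3:9,r4:7,r5:Mul2
c6: CDB Mul2=28; issue MUL r1<-Mul2 | r0:Mul1,r1:Mul2,r2:Add2,r3:9,r4:7,r5:28
c7: issue SUB r2<-Add3 | r0:Mul1,r1:Mul2,r2:Add3,r3:9,r4:7,r5:28
c8: CDB Add1=37; issue ADD r4<-Add1 | r0:Mul1,r1:Mul2,r2:Add3,r3:9,r4:Add1,r5:28
c9: - | r0:Mul1,r1:Mul2,r2:Add3,r3:9,r4:Add1,r5:28
c10: CDB Add2=30 | r0:Mul1,r1:Mul2,r2:Add3,r3:9,r4:Add1,r5:28
c11: CDB Mul1=112 | r0:112,r1:Mul2,r2:Add3,r3:9,r4:Add1,r5:28
c12: CDB Mul2=112 | r0:112,r1:112,r2:Add3,r3:9,r4:Add1,r5:28
c13: - | r0:112,r1:112,r2:Add3,r3:9,r4:Add1,r5:28
c14: CDB Add3=82 | r0:112,r1:112,r2:82,r3:9,r4:Add1,r5:28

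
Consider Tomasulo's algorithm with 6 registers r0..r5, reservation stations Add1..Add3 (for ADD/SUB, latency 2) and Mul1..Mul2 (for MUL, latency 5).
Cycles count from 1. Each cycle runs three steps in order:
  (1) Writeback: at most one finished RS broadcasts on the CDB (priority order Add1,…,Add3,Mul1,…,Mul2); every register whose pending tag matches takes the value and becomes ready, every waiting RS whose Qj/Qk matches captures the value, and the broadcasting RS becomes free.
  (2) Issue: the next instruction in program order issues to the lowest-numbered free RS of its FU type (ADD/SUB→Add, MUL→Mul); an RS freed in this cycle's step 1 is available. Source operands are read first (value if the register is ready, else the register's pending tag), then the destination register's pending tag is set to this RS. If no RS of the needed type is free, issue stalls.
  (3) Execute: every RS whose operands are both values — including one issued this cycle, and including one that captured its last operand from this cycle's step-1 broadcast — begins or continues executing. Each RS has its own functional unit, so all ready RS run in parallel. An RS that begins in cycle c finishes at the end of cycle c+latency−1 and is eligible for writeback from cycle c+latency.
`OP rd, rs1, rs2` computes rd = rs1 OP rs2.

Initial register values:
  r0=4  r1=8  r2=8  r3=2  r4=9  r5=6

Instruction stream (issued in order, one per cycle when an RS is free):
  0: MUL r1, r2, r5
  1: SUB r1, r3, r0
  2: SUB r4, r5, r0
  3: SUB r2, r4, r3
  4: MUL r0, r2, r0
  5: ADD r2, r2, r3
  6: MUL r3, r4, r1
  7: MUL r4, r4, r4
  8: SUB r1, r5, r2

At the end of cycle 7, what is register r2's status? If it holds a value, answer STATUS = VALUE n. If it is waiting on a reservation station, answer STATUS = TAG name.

STATUS = TAG Add2

  c1: issue MUL r1<-Mul1  regs: r0:4,r1:Mul1,r2:8,r3:2,r4:9,r5:6
  c2: issue SUB r1<-Add1  regs: r0:4,r1:Add1,r2:8,r3:2,r4:9,r5:6
  c3: issue SUB r4<-Add2  regs: r0:4,r1:Add1,r2:8,r3:2,r4:Add2,r5:6
  c4: CDB Add1=-2; issue SUB r2<-Add1  regs: r0:4,r1:-2,r2:Add1,r3:2,r4:Add2,r5:6
  c5: CDB Add2=2; issue MUL r0<-Mul2  regs: r0:Mul2,r1:-2,r2:Add1,r3:2,r4:2,r5:6
  c6: CDB Mul1=48; issue ADD r2<-Add2  regs: r0:Mul2,r1:-2,r2:Add2,r3:2,r4:2,r5:6
  c7: CDB Add1=0; issue MUL r3<-Mul1  regs: r0:Mul2,r1:-2,r2:Add2,r3:Mul1,r4:2,r5:6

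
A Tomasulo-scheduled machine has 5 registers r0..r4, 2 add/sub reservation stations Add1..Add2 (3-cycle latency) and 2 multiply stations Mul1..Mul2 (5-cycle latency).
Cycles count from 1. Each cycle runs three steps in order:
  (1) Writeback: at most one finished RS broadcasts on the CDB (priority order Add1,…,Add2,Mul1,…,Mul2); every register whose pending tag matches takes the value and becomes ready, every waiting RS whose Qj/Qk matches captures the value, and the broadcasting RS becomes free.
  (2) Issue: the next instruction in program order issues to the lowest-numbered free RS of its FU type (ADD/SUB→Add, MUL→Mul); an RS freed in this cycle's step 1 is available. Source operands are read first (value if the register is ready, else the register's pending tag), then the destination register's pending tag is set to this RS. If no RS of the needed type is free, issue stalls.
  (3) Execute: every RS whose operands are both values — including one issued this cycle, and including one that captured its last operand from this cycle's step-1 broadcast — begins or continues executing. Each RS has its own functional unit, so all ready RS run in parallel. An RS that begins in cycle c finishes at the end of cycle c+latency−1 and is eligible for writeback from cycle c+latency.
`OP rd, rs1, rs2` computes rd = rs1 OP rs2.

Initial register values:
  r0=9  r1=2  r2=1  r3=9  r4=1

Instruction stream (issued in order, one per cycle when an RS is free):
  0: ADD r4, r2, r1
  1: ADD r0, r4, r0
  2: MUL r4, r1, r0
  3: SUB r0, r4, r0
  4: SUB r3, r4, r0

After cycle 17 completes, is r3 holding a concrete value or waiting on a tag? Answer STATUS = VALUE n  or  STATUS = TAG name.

STATUS = TAG Add2

  c1: issue ADD r4<-Add1  regs: r0:9,r1:2,r2:1,r3:9,r4:Add1
  c2: issue ADD r0<-Add2  regs: r0:Add2,r1:2,r2:1,r3:9,r4:Add1
  c3: issue MUL r4<-Mul1  regs: r0:Add2,r1:2,r2:1,r3:9,r4:Mul1
  c4: CDB Add1=3; issue SUB r0<-Add1  regs: r0:Add1,r1:2,r2:1,r3:9,r4:Mul1
  c5: stall  regs: r0:Add1,r1:2,r2:1,r3:9,r4:Mul1
  c6: stall  regs: r0:Add1,r1:2,r2:1,r3:9,r4:Mul1
  c7: CDB Add2=12; issue SUB r3<-Add2  regs: r0:Add1,r1:2,r2:1,r3:Add2,r4:Mul1
  c8: -  regs: r0:Add1,r1:2,r2:1,r3:Add2,r4:Mul1
  c9: -  regs: r0:Add1,r1:2,r2:1,r3:Add2,r4:Mul1
  c10: -  regs: r0:Add1,r1:2,r2:1,r3:Add2,r4:Mul1
  c11: -  regs: r0:Add1,r1:2,r2:1,r3:Add2,r4:Mul1
  c12: CDB Mul1=24  regs: r0:Add1,r1:2,r2:1,r3:Add2,r4:24
  c13: -  regs: r0:Add1,r1:2,r2:1,r3:Add2,r4:24
  c14: -  regs: r0:Add1,r1:2,r2:1,r3:Add2,r4:24
  c15: CDB Add1=12  regs: r0:12,r1:2,r2:1,r3:Add2,r4:24
  c16: -  regs: r0:12,r1:2,r2:1,r3:Add2,r4:24
  c17: -  regs: r0:12,r1:2,r2:1,r3:Add2,r4:24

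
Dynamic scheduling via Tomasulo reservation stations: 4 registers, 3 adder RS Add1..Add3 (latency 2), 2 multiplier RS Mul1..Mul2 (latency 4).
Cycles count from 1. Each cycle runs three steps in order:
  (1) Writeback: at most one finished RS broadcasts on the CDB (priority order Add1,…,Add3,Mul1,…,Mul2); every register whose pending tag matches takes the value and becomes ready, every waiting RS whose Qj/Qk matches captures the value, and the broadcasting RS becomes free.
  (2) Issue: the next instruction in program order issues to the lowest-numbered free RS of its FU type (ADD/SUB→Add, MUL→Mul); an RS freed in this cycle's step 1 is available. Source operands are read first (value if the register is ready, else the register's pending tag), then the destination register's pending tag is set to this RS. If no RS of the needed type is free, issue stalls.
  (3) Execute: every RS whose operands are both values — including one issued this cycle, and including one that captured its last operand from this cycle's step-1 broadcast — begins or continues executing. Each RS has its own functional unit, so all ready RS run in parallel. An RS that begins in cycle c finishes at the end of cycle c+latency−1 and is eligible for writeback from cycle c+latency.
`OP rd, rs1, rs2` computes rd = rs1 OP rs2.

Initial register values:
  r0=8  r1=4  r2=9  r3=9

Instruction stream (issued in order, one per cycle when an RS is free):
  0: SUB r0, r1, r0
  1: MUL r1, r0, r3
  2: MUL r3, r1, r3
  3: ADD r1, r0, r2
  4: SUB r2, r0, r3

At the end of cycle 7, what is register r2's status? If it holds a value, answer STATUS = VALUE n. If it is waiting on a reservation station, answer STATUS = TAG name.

STATUS = TAG Add2

  c1: issue SUB r0<-Add1  regs: r0:Add1,r1:4,r2:9,r3:9
  c2: issue MUL r1<-Mul1  regs: r0:Add1,r1:Mul1,r2:9,r3:9
  c3: CDB Add1=-4; issue MUL r3<-Mul2  regs: r0:-4,r1:Mul1,r2:9,r3:Mul2
  c4: issue ADD r1<-Add1  regs: r0:-4,r1:Add1,r2:9,r3:Mul2
  c5: issue SUB r2<-Add2  regs: r0:-4,r1:Add1,r2:Add2,r3:Mul2
  c6: CDB Add1=5  regs: r0:-4,r1:5,r2:Add2,r3:Mul2
  c7: CDB Mul1=-36  regs: r0:-4,r1:5,r2:Add2,r3:Mul2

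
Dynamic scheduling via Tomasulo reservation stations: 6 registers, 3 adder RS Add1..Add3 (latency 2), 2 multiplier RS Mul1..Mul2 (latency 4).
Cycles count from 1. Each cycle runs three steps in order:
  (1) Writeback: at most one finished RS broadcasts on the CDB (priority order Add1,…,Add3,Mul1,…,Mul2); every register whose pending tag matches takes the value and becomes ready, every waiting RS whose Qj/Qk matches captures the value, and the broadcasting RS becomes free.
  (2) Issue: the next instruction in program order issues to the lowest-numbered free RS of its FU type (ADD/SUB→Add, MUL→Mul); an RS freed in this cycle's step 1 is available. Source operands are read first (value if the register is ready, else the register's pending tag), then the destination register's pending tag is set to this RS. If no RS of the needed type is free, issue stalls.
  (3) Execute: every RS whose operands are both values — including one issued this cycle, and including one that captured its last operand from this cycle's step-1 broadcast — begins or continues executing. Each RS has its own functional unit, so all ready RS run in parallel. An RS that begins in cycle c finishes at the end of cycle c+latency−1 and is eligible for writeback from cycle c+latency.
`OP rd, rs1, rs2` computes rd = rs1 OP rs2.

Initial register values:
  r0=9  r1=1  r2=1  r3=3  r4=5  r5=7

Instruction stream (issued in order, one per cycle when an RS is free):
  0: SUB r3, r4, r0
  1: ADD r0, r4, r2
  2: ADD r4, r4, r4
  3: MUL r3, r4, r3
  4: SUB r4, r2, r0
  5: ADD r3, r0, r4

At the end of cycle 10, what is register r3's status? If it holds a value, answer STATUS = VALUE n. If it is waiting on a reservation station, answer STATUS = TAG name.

cycle 1: issue SUB r3<-Add1 // r0:9,r1:1,r2:1,r3:Add1,r4:5,r5:7
cycle 2: issue ADD r0<-Add2 // r0:Add2,r1:1,r2:1,r3:Add1,r4:5,r5:7
cycle 3: CDB Add1=-4; issue ADD r4<-Add1 // r0:Add2,r1:1,r2:1,r3:-4,r4:Add1,r5:7
cycle 4: CDB Add2=6; issue MUL r3<-Mul1 // r0:6,r1:1,r2:1,r3:Mul1,r4:Add1,r5:7
cycle 5: CDB Add1=10; issue SUB r4<-Add1 // r0:6,r1:1,r2:1,r3:Mul1,r4:Add1,r5:7
cycle 6: issue ADD r3<-Add2 // r0:6,r1:1,r2:1,r3:Add2,r4:Add1,r5:7
cycle 7: CDB Add1=-5 // r0:6,r1:1,r2:1,r3:Add2,r4:-5,r5:7
cycle 8: - // r0:6,r1:1,r2:1,r3:Add2,r4:-5,r5:7
cycle 9: CDB Add2=1 // r0:6,r1:1,r2:1,r3:1,r4:-5,r5:7
cycle 10: CDB Mul1=-40 // r0:6,r1:1,r2:1,r3:1,r4:-5,r5:7

STATUS = VALUE 1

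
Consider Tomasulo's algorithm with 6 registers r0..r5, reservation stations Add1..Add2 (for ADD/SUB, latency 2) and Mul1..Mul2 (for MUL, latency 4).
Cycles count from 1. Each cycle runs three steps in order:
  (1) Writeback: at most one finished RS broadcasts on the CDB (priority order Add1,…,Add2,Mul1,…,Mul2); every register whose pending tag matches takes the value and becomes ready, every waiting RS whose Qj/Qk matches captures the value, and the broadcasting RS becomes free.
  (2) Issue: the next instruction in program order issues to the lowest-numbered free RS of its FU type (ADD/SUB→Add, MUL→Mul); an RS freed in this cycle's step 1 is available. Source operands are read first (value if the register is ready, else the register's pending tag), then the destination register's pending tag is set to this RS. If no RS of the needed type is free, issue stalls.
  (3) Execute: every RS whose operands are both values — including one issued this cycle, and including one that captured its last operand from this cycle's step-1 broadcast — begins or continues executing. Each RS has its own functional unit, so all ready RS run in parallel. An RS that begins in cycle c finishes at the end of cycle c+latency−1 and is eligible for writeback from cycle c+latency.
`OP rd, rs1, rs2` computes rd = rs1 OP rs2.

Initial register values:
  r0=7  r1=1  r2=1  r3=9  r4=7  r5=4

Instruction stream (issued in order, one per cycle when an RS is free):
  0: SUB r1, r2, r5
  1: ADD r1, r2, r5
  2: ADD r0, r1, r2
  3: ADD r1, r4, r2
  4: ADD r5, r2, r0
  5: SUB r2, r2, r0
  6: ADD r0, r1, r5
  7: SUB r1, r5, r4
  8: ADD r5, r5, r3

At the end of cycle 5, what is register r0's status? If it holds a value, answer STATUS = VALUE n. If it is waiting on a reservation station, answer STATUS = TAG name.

c1: issue SUB r1<-Add1 | r0:7,r1:Add1,r2:1,r3:9,r4:7,r5:4
c2: issue ADD r1<-Add2 | r0:7,r1:Add2,r2:1,r3:9,r4:7,r5:4
c3: CDB Add1=-3; issue ADD r0<-Add1 | r0:Add1,r1:Add2,r2:1,r3:9,r4:7,r5:4
c4: CDB Add2=5; issue ADD r1<-Add2 | r0:Add1,r1:Add2,r2:1,r3:9,r4:7,r5:4
c5: stall | r0:Add1,r1:Add2,r2:1,r3:9,r4:7,r5:4

STATUS = TAG Add1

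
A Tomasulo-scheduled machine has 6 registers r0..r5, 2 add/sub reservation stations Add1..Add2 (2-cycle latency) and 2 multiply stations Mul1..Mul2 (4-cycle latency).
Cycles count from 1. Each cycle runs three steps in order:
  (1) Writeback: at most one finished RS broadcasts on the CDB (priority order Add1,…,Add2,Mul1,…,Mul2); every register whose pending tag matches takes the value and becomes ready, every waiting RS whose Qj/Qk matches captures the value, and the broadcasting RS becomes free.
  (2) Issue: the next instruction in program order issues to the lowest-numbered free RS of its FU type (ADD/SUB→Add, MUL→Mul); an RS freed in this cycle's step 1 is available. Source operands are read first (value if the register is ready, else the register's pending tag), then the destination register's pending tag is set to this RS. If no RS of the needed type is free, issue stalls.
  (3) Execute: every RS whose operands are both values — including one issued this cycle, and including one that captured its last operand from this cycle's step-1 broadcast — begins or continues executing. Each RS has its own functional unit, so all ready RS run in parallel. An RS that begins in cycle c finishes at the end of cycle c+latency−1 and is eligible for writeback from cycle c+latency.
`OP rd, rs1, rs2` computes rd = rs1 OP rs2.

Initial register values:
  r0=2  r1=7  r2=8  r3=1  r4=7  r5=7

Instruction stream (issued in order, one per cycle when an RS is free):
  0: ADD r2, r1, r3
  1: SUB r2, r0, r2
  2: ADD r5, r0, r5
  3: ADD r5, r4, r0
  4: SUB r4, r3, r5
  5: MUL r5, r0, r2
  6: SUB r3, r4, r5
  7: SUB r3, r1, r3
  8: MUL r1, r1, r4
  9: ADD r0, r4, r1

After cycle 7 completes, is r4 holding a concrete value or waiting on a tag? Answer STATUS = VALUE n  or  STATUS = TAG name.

  c1: issue ADD r2<-Add1  regs: r0:2,r1:7,r2:Add1,r3:1,r4:7,r5:7
  c2: issue SUB r2<-Add2  regs: r0:2,r1:7,r2:Add2,r3:1,r4:7,r5:7
  c3: CDB Add1=8; issue ADD r5<-Add1  regs: r0:2,r1:7,r2:Add2,r3:1,r4:7,r5:Add1
  c4: stall  regs: r0:2,r1:7,r2:Add2,r3:1,r4:7,r5:Add1
  c5: CDB Add1=9; issue ADD r5<-Add1  regs: r0:2,r1:7,r2:Add2,r3:1,r4:7,r5:Add1
  c6: CDB Add2=-6; issue SUB r4<-Add2  regs: r0:2,r1:7,r2:-6,r3:1,r4:Add2,r5:Add1
  c7: CDB Add1=9; issue MUL r5<-Mul1  regs: r0:2,r1:7,r2:-6,r3:1,r4:Add2,r5:Mul1

STATUS = TAG Add2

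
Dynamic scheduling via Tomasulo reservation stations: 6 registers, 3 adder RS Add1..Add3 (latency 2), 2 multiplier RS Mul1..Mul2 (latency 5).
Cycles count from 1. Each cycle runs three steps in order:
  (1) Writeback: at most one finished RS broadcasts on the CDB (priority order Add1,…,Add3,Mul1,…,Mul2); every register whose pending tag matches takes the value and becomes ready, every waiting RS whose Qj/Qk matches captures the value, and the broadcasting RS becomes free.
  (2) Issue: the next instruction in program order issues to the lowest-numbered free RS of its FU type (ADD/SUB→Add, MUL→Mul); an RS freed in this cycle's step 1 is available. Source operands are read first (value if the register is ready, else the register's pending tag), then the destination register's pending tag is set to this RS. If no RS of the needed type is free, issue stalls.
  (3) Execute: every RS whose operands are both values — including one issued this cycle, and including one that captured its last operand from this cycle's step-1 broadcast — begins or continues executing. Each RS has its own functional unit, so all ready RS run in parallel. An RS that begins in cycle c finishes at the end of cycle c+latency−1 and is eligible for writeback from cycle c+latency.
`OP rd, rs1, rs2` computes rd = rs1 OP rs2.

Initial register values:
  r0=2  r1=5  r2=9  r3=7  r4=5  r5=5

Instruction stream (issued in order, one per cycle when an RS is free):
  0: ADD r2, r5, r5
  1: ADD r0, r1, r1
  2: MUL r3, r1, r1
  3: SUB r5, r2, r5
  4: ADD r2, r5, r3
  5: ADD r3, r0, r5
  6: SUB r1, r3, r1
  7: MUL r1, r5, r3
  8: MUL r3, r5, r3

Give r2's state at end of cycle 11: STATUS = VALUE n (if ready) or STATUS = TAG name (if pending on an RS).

STATUS = VALUE 30

  c1: issue ADD r2<-Add1  regs: r0:2,r1:5,r2:Add1,r3:7,r4:5,r5:5
  c2: issue ADD r0<-Add2  regs: r0:Add2,r1:5,r2:Add1,r3:7,r4:5,r5:5
  c3: CDB Add1=10; issue MUL r3<-Mul1  regs: r0:Add2,r1:5,r2:10,r3:Mul1,r4:5,r5:5
  c4: CDB Add2=10; issue SUB r5<-Add1  regs: r0:10,r1:5,r2:10,r3:Mul1,r4:5,r5:Add1
  c5: issue ADD r2<-Add2  regs: r0:10,r1:5,r2:Add2,r3:Mul1,r4:5,r5:Add1
  c6: CDB Add1=5; issue ADD r3<-Add1  regs: r0:10,r1:5,r2:Add2,r3:Add1,r4:5,r5:5
  c7: issue SUB r1<-Add3  regs: r0:10,r1:Add3,r2:Add2,r3:Add1,r4:5,r5:5
  c8: CDB Add1=15; issue MUL r1<-Mul2  regs: r0:10,r1:Mul2,r2:Add2,r3:15,r4:5,r5:5
  c9: CDB Mul1=25; issue MUL r3<-Mul1  regs: r0:10,r1:Mul2,r2:Add2,r3:Mul1,r4:5,r5:5
  c10: CDB Add3=10  regs: r0:10,r1:Mul2,r2:Add2,r3:Mul1,r4:5,r5:5
  c11: CDB Add2=30  regs: r0:10,r1:Mul2,r2:30,r3:Mul1,r4:5,r5:5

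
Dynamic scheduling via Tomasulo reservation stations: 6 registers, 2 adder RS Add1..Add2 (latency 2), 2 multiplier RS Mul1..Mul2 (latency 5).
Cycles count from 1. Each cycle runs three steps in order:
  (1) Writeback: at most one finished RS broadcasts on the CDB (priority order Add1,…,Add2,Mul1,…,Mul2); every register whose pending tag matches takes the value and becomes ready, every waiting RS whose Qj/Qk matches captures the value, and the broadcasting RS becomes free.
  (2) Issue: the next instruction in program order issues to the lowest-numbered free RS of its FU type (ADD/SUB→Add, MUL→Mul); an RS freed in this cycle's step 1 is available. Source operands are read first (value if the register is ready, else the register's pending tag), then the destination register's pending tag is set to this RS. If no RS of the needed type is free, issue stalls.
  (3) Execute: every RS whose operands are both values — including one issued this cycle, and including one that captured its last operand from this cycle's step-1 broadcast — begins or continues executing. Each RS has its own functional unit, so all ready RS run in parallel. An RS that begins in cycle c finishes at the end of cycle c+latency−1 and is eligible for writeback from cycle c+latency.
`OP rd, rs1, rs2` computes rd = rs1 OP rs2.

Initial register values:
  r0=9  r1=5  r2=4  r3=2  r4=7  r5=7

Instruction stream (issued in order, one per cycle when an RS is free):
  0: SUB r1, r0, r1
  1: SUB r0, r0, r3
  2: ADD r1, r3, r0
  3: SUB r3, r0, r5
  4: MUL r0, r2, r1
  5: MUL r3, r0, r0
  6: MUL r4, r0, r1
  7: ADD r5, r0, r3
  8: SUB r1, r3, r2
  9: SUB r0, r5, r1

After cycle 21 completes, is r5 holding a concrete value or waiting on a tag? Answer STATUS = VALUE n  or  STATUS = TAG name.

STATUS = VALUE 1332

cycle 1: issue SUB r1<-Add1 // r0:9,r1:Add1,r2:4,r3:2,r4:7,r5:7
cycle 2: issue SUB r0<-Add2 // r0:Add2,r1:Add1,r2:4,r3:2,r4:7,r5:7
cycle 3: CDB Add1=4; issue ADD r1<-Add1 // r0:Add2,r1:Add1,r2:4,r3:2,r4:7,r5:7
cycle 4: CDB Add2=7; issue SUB r3<-Add2 // r0:7,r1:Add1,r2:4,r3:Add2,r4:7,r5:7
cycle 5: issue MUL r0<-Mul1 // r0:Mul1,r1:Add1,r2:4,r3:Add2,r4:7,r5:7
cycle 6: CDB Add1=9; issue MUL r3<-Mul2 // r0:Mul1,r1:9,r2:4,r3:Mul2,r4:7,r5:7
cycle 7: CDB Add2=0; stall // r0:Mul1,r1:9,r2:4,r3:Mul2,r4:7,r5:7
cycle 8: stall // r0:Mul1,r1:9,r2:4,r3:Mul2,r4:7,r5:7
cycle 9: stall // r0:Mul1,r1:9,r2:4,r3:Mul2,r4:7,r5:7
cycle 10: stall // r0:Mul1,r1:9,r2:4,r3:Mul2,r4:7,r5:7
cycle 11: CDB Mul1=36; issue MUL r4<-Mul1 // r0:36,r1:9,r2:4,r3:Mul2,r4:Mul1,r5:7
cycle 12: issue ADD r5<-Add1 // r0:36,r1:9,r2:4,r3:Mul2,r4:Mul1,r5:Add1
cycle 13: issue SUB r1<-Add2 // r0:36,r1:Add2,r2:4,r3:Mul2,r4:Mul1,r5:Add1
cycle 14: stall // r0:36,r1:Add2,r2:4,r3:Mul2,r4:Mul1,r5:Add1
cycle 15: stall // r0:36,r1:Add2,r2:4,r3:Mul2,r4:Mul1,r5:Add1
cycle 16: CDB Mul1=324; stall // r0:36,r1:Add2,r2:4,r3:Mul2,r4:324,r5:Add1
cycle 17: CDB Mul2=1296; stall // r0:36,r1:Add2,r2:4,r3:1296,r4:324,r5:Add1
cycle 18: stall // r0:36,r1:Add2,r2:4,r3:1296,r4:324,r5:Add1
cycle 19: CDB Add1=1332; issue SUB r0<-Add1 // r0:Add1,r1:Add2,r2:4,r3:1296,r4:324,r5:1332
cycle 20: CDB Add2=1292 // r0:Add1,r1:1292,r2:4,r3:1296,r4:324,r5:1332
cycle 21: - // r0:Add1,r1:1292,r2:4,r3:1296,r4:324,r5:1332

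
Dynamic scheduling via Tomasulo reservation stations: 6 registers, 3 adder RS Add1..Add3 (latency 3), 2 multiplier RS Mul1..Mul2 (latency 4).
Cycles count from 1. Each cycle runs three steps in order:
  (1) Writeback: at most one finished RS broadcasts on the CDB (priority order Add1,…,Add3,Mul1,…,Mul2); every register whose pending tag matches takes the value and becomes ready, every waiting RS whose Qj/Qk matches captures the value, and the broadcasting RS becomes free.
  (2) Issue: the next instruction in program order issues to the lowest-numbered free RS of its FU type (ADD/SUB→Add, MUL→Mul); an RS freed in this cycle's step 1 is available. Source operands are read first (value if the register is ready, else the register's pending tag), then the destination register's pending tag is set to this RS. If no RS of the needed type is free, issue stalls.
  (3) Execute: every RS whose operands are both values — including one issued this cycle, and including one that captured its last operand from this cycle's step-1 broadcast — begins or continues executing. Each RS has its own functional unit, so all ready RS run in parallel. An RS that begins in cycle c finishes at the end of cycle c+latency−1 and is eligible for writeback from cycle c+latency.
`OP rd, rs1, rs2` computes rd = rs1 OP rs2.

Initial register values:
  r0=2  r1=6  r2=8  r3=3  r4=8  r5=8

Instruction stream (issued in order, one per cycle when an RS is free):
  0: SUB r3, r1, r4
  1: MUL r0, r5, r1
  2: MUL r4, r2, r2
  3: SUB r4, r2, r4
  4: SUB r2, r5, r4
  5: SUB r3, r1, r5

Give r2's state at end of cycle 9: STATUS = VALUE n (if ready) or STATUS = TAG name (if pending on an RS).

c1: issue SUB r3<-Add1 | r0:2,r1:6,r2:8,r3:Add1,r4:8,r5:8
c2: issue MUL r0<-Mul1 | r0:Mul1,r1:6,r2:8,r3:Add1,r4:8,r5:8
c3: issue MUL r4<-Mul2 | r0:Mul1,r1:6,r2:8,r3:Add1,r4:Mul2,r5:8
c4: CDB Add1=-2; issue SUB r4<-Add1 | r0:Mul1,r1:6,r2:8,r3:-2,r4:Add1,r5:8
c5: issue SUB r2<-Add2 | r0:Mul1,r1:6,r2:Add2,r3:-2,r4:Add1,r5:8
c6: CDB Mul1=48; issue SUB r3<-Add3 | r0:48,r1:6,r2:Add2,r3:Add3,r4:Add1,r5:8
c7: CDB Mul2=64 | r0:48,r1:6,r2:Add2,r3:Add3,r4:Add1,r5:8
c8: - | r0:48,r1:6,r2:Add2,r3:Add3,r4:Add1,r5:8
c9: CDB Add3=-2 | r0:48,r1:6,r2:Add2,r3:-2,r4:Add1,r5:8

STATUS = TAG Add2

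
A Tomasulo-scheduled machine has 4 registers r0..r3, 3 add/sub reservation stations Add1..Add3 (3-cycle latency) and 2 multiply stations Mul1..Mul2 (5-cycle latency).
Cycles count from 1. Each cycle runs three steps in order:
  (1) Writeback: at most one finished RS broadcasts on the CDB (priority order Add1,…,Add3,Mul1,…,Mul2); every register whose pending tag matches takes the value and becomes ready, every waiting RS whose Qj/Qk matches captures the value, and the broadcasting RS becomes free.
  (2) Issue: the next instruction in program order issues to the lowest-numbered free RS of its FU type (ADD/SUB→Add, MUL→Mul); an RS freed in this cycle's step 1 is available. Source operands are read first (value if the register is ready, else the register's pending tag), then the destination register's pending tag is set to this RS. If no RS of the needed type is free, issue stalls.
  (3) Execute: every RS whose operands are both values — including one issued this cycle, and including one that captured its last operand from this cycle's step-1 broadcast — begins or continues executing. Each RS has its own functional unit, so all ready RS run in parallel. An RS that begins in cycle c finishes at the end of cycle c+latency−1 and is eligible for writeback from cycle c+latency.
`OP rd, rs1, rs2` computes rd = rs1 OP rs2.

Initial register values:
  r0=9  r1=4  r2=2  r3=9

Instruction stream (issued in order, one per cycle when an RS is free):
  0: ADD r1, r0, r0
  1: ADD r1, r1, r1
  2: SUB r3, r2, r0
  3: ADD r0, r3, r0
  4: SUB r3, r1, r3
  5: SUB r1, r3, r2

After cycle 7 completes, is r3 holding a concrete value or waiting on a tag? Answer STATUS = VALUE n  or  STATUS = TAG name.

STATUS = TAG Add3

c1: issue ADD r1<-Add1 | r0:9,r1:Add1,r2:2,r3:9
c2: issue ADD r1<-Add2 | r0:9,r1:Add2,r2:2,r3:9
c3: issue SUB r3<-Add3 | r0:9,r1:Add2,r2:2,r3:Add3
c4: CDB Add1=18; issue ADD r0<-Add1 | r0:Add1,r1:Add2,r2:2,r3:Add3
c5: stall | r0:Add1,r1:Add2,r2:2,r3:Add3
c6: CDB Add3=-7; issue SUB r3<-Add3 | r0:Add1,r1:Add2,r2:2,r3:Add3
c7: CDB Add2=36; issue SUB r1<-Add2 | r0:Add1,r1:Add2,r2:2,r3:Add3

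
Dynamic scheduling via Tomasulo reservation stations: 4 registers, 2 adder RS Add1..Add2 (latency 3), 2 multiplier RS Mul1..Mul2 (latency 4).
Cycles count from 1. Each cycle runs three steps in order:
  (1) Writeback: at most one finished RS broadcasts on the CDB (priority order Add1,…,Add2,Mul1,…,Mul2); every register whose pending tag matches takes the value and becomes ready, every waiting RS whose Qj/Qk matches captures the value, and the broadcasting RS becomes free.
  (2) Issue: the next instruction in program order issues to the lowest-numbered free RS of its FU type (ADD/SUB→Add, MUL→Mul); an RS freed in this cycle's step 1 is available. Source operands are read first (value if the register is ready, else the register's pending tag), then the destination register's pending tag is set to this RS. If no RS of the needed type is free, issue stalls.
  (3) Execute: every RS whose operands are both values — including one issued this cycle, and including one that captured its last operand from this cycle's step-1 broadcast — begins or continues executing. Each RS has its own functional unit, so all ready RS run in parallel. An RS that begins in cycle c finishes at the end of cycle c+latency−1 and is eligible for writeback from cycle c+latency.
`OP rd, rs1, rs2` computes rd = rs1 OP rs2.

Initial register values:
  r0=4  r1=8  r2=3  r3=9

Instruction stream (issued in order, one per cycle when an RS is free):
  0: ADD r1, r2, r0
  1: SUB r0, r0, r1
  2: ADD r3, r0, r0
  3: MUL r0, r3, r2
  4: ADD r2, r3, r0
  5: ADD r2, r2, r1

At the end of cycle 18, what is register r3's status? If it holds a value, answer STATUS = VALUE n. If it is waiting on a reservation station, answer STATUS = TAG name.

cycle 1: issue ADD r1<-Add1 // r0:4,r1:Add1,r2:3,r3:9
cycle 2: issue SUB r0<-Add2 // r0:Add2,r1:Add1,r2:3,r3:9
cycle 3: stall // r0:Add2,r1:Add1,r2:3,r3:9
cycle 4: CDB Add1=7; issue ADD r3<-Add1 // r0:Add2,r1:7,r2:3,r3:Add1
cycle 5: issue MUL r0<-Mul1 // r0:Mul1,r1:7,r2:3,r3:Add1
cycle 6: stall // r0:Mul1,r1:7,r2:3,r3:Add1
cycle 7: CDB Add2=-3; issue ADD r2<-Add2 // r0:Mul1,r1:7,r2:Add2,r3:Add1
cycle 8: stall // r0:Mul1,r1:7,r2:Add2,r3:Add1
cycle 9: stall // r0:Mul1,r1:7,r2:Add2,r3:Add1
cycle 10: CDB Add1=-6; issue ADD r2<-Add1 // r0:Mul1,r1:7,r2:Add1,r3:-6
cycle 11: - // r0:Mul1,r1:7,r2:Add1,r3:-6
cycle 12: - // r0:Mul1,r1:7,r2:Add1,r3:-6
cycle 13: - // r0:Mul1,r1:7,r2:Add1,r3:-6
cycle 14: CDB Mul1=-18 // r0:-18,r1:7,r2:Add1,r3:-6
cycle 15: - // r0:-18,r1:7,r2:Add1,r3:-6
cycle 16: - // r0:-18,r1:7,r2:Add1,r3:-6
cycle 17: CDB Add2=-24 // r0:-18,r1:7,r2:Add1,r3:-6
cycle 18: - // r0:-18,r1:7,r2:Add1,r3:-6

STATUS = VALUE -6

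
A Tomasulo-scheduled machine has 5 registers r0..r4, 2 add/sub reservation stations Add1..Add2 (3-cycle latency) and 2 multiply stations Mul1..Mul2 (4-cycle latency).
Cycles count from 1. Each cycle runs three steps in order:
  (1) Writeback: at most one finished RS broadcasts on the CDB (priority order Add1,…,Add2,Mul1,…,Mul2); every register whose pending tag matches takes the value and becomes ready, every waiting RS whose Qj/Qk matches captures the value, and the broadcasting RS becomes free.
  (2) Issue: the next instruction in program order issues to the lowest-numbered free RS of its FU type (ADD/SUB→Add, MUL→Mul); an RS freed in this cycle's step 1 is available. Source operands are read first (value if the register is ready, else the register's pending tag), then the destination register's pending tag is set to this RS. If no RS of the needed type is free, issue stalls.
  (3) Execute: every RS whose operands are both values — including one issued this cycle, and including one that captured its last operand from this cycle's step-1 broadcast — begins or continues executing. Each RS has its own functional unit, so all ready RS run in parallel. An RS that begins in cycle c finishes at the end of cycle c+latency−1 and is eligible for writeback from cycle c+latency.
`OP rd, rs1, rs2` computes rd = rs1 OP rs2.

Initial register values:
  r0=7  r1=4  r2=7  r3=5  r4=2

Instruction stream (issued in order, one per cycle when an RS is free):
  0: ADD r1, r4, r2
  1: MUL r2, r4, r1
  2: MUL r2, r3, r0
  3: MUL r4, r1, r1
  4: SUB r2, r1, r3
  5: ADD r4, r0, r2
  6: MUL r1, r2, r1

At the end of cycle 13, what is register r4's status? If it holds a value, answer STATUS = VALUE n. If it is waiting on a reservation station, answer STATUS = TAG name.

STATUS = TAG Add2

cycle 1: issue ADD r1<-Add1 // r0:7,r1:Add1,r2:7,r3:5,r4:2
cycle 2: issue MUL r2<-Mul1 // r0:7,r1:Add1,r2:Mul1,r3:5,r4:2
cycle 3: issue MUL r2<-Mul2 // r0:7,r1:Add1,r2:Mul2,r3:5,r4:2
cycle 4: CDB Add1=9; stall // r0:7,r1:9,r2:Mul2,r3:5,r4:2
cycle 5: stall // r0:7,r1:9,r2:Mul2,r3:5,r4:2
cycle 6: stall // r0:7,r1:9,r2:Mul2,r3:5,r4:2
cycle 7: CDB Mul2=35; issue MUL r4<-Mul2 // r0:7,r1:9,r2:35,r3:5,r4:Mul2
cycle 8: CDB Mul1=18; issue SUB r2<-Add1 // r0:7,r1:9,r2:Add1,r3:5,r4:Mul2
cycle 9: issue ADD r4<-Add2 // r0:7,r1:9,r2:Add1,r3:5,r4:Add2
cycle 10: issue MUL r1<-Mul1 // r0:7,r1:Mul1,r2:Add1,r3:5,r4:Add2
cycle 11: CDB Add1=4 // r0:7,r1:Mul1,r2:4,r3:5,r4:Add2
cycle 12: CDB Mul2=81 // r0:7,r1:Mul1,r2:4,r3:5,r4:Add2
cycle 13: - // r0:7,r1:Mul1,r2:4,r3:5,r4:Add2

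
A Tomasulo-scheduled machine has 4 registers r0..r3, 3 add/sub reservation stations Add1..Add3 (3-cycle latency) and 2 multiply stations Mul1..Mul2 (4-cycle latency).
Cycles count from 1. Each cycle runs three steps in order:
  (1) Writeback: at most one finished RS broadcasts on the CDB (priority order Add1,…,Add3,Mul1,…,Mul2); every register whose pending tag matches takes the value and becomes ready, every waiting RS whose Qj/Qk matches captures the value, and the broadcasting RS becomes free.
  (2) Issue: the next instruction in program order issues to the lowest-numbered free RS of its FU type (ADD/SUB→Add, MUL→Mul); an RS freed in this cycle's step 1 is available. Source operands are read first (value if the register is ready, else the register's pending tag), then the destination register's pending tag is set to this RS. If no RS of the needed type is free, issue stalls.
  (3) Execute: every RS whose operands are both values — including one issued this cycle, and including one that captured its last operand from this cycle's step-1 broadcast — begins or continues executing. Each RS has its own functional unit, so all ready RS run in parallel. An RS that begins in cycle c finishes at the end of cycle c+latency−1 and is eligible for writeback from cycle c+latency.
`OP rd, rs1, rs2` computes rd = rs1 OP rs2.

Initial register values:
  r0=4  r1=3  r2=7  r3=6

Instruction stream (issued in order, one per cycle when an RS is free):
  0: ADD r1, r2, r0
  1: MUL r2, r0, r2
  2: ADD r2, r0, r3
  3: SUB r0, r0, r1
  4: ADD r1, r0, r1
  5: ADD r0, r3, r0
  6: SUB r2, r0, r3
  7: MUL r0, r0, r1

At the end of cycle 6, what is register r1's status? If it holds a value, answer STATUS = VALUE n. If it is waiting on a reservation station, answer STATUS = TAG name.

STATUS = TAG Add3

  c1: issue ADD r1<-Add1  regs: r0:4,r1:Add1,r2:7,r3:6
  c2: issue MUL r2<-Mul1  regs: r0:4,r1:Add1,r2:Mul1,r3:6
  c3: issue ADD r2<-Add2  regs: r0:4,r1:Add1,r2:Add2,r3:6
  c4: CDB Add1=11; issue SUB r0<-Add1  regs: r0:Add1,r1:11,r2:Add2,r3:6
  c5: issue ADD r1<-Add3  regs: r0:Add1,r1:Add3,r2:Add2,r3:6
  c6: CDB Add2=10; issue ADD r0<-Add2  regs: r0:Add2,r1:Add3,r2:10,r3:6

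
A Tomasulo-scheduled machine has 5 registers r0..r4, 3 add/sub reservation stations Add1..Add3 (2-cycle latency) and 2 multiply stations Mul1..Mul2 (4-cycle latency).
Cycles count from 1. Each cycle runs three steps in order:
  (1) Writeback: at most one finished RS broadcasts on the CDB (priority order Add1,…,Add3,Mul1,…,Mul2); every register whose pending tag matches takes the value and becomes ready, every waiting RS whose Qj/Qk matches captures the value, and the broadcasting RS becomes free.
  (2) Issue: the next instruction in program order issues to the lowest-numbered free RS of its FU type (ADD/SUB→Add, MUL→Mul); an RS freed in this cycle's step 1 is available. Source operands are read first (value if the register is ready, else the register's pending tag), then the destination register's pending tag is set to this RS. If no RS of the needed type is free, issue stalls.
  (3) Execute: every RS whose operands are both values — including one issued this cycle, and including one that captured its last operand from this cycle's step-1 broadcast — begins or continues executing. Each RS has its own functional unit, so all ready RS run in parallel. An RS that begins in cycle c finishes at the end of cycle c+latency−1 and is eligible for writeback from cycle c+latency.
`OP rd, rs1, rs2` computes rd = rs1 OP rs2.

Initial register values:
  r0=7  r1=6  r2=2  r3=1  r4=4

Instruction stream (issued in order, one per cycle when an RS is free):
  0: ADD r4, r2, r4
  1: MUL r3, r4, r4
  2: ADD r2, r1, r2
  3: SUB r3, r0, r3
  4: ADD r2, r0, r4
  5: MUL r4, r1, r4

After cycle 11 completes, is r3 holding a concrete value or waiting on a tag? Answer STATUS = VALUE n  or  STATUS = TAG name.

STATUS = VALUE -29

cycle 1: issue ADD r4<-Add1 // r0:7,r1:6,r2:2,r3:1,r4:Add1
cycle 2: issue MUL r3<-Mul1 // r0:7,r1:6,r2:2,r3:Mul1,r4:Add1
cycle 3: CDB Add1=6; issue ADD r2<-Add1 // r0:7,r1:6,r2:Add1,r3:Mul1,r4:6
cycle 4: issue SUB r3<-Add2 // r0:7,r1:6,r2:Add1,r3:Add2,r4:6
cycle 5: CDB Add1=8; issue ADD r2<-Add1 // r0:7,r1:6,r2:Add1,r3:Add2,r4:6
cycle 6: issue MUL r4<-Mul2 // r0:7,r1:6,r2:Add1,r3:Add2,r4:Mul2
cycle 7: CDB Add1=13 // r0:7,r1:6,r2:13,r3:Add2,r4:Mul2
cycle 8: CDB Mul1=36 // r0:7,r1:6,r2:13,r3:Add2,r4:Mul2
cycle 9: - // r0:7,r1:6,r2:13,r3:Add2,r4:Mul2
cycle 10: CDB Add2=-29 // r0:7,r1:6,r2:13,r3:-29,r4:Mul2
cycle 11: CDB Mul2=36 // r0:7,r1:6,r2:13,r3:-29,r4:36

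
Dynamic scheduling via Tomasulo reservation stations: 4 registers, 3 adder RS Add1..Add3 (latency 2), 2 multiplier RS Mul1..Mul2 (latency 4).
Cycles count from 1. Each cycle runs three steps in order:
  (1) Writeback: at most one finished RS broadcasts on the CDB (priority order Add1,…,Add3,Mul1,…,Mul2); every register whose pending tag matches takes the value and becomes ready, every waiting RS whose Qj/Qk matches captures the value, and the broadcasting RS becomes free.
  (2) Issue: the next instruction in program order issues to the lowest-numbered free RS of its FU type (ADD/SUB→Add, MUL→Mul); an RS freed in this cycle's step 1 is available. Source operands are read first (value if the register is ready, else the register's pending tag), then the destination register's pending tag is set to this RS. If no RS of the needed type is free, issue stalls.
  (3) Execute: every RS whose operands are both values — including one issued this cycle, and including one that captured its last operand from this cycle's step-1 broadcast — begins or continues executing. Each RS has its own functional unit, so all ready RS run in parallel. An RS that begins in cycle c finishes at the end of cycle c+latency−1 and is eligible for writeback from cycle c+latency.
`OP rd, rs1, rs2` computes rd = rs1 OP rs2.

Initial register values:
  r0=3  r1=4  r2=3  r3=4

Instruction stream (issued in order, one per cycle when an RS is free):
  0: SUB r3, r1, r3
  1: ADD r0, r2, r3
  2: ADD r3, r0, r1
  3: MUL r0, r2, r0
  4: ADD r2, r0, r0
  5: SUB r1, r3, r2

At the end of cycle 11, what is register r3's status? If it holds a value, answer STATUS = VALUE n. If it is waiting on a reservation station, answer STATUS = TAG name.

  c1: issue SUB r3<-Add1  regs: r0:3,r1:4,r2:3,r3:Add1
  c2: issue ADD r0<-Add2  regs: r0:Add2,r1:4,r2:3,r3:Add1
  c3: CDB Add1=0; issue ADD r3<-Add1  regs: r0:Add2,r1:4,r2:3,r3:Add1
  c4: issue MUL r0<-Mul1  regs: r0:Mul1,r1:4,r2:3,r3:Add1
  c5: CDB Add2=3; issue ADD r2<-Add2  regs: r0:Mul1,r1:4,r2:Add2,r3:Add1
  c6: issue SUB r1<-Add3  regs: r0:Mul1,r1:Add3,r2:Add2,r3:Add1
  c7: CDB Add1=7  regs: r0:Mul1,r1:Add3,r2:Add2,r3:7
  c8: -  regs: r0:Mul1,r1:Add3,r2:Add2,r3:7
  c9: CDB Mul1=9  regs: r0:9,r1:Add3,r2:Add2,r3:7
  c10: -  regs: r0:9,r1:Add3,r2:Add2,r3:7
  c11: CDB Add2=18  regs: r0:9,r1:Add3,r2:18,r3:7

STATUS = VALUE 7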